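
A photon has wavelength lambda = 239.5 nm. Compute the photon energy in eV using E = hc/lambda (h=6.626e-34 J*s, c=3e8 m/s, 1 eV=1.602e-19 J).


E = hc / lambda
= (6.626e-34)(3e8) / (239.5e-9)
= 1.9878e-25 / 2.3950e-07
= 8.2998e-19 J
Converting to eV: 8.2998e-19 / 1.602e-19
= 5.1809 eV

5.1809


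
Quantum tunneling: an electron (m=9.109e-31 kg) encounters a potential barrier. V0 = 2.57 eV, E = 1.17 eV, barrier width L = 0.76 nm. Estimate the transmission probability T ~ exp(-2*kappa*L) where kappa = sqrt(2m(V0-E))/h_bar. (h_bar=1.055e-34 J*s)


V0 - E = 1.4 eV = 2.2428e-19 J
kappa = sqrt(2 * m * (V0-E)) / h_bar
= sqrt(2 * 9.109e-31 * 2.2428e-19) / 1.055e-34
= 6.0589e+09 /m
2*kappa*L = 2 * 6.0589e+09 * 0.76e-9
= 9.2095
T = exp(-9.2095) = 1.000826e-04

1.000826e-04


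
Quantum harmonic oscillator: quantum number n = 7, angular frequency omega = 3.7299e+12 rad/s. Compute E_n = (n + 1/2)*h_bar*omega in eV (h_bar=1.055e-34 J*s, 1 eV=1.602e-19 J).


E = (n + 1/2) * h_bar * omega
= (7 + 0.5) * 1.055e-34 * 3.7299e+12
= 7.5 * 3.9350e-22
= 2.9513e-21 J
= 0.0184 eV

0.0184


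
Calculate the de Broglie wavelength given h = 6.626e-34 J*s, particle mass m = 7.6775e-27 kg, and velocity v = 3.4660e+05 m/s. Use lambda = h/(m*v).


lambda = h / (m * v)
= 6.626e-34 / (7.6775e-27 * 3.4660e+05)
= 6.626e-34 / 2.6610e-21
= 2.4900e-13 m

2.4900e-13


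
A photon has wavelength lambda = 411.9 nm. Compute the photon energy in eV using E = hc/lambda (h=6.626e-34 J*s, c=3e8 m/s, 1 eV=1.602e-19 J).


E = hc / lambda
= (6.626e-34)(3e8) / (411.9e-9)
= 1.9878e-25 / 4.1190e-07
= 4.8259e-19 J
Converting to eV: 4.8259e-19 / 1.602e-19
= 3.0124 eV

3.0124


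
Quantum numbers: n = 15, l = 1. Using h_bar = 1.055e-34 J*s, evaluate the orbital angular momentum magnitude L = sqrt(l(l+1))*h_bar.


L = sqrt(l*(l+1)) * h_bar
= sqrt(1 * 2) * 1.055e-34
= sqrt(2) * 1.055e-34
= 1.4142 * 1.055e-34
= 1.4920e-34 J*s

1.4920e-34


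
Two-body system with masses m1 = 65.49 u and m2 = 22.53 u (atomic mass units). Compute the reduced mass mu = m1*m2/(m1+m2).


mu = m1 * m2 / (m1 + m2)
= 65.49 * 22.53 / (65.49 + 22.53)
= 1475.4897 / 88.02
= 16.7631 u

16.7631


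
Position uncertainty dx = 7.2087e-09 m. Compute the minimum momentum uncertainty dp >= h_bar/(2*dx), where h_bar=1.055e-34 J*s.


dp = h_bar / (2 * dx)
= 1.055e-34 / (2 * 7.2087e-09)
= 1.055e-34 / 1.4417e-08
= 7.3175e-27 kg*m/s

7.3175e-27


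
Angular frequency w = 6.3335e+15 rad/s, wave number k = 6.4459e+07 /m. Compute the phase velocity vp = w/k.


vp = w / k
= 6.3335e+15 / 6.4459e+07
= 9.8256e+07 m/s

9.8256e+07


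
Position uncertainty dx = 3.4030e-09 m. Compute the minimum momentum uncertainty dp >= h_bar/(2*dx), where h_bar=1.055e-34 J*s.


dp = h_bar / (2 * dx)
= 1.055e-34 / (2 * 3.4030e-09)
= 1.055e-34 / 6.8060e-09
= 1.5501e-26 kg*m/s

1.5501e-26


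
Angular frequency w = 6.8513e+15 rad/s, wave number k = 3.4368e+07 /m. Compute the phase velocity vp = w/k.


vp = w / k
= 6.8513e+15 / 3.4368e+07
= 1.9935e+08 m/s

1.9935e+08


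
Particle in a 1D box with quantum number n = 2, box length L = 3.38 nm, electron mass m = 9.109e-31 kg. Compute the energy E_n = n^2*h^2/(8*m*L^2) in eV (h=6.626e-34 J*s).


E = n^2 * h^2 / (8 * m * L^2)
= 2^2 * (6.626e-34)^2 / (8 * 9.109e-31 * (3.38e-9)^2)
= 4 * 4.3904e-67 / (8 * 9.109e-31 * 1.1424e-17)
= 2.1094e-20 J
= 0.1317 eV

0.1317


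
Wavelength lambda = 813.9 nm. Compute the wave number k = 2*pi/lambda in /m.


k = 2 * pi / lambda
= 6.2832 / (813.9e-9)
= 6.2832 / 8.1390e-07
= 7.7198e+06 /m

7.7198e+06


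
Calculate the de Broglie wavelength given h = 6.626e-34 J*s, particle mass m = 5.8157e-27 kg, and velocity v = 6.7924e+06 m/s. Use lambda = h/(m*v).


lambda = h / (m * v)
= 6.626e-34 / (5.8157e-27 * 6.7924e+06)
= 6.626e-34 / 3.9503e-20
= 1.6774e-14 m

1.6774e-14


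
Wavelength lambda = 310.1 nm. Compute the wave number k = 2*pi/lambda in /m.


k = 2 * pi / lambda
= 6.2832 / (310.1e-9)
= 6.2832 / 3.1010e-07
= 2.0262e+07 /m

2.0262e+07


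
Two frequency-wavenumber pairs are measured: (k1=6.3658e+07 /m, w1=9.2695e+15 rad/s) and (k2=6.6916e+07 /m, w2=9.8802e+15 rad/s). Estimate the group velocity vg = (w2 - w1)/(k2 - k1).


vg = (w2 - w1) / (k2 - k1)
= (9.8802e+15 - 9.2695e+15) / (6.6916e+07 - 6.3658e+07)
= 6.1070e+14 / 3.2580e+06
= 1.8745e+08 m/s

1.8745e+08


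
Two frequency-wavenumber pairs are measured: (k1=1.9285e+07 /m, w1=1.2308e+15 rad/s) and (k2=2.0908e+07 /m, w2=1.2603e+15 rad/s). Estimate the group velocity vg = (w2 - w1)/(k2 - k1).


vg = (w2 - w1) / (k2 - k1)
= (1.2603e+15 - 1.2308e+15) / (2.0908e+07 - 1.9285e+07)
= 2.9500e+13 / 1.6230e+06
= 1.8176e+07 m/s

1.8176e+07


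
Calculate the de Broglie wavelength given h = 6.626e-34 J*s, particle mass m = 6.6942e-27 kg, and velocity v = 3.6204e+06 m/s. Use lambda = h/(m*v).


lambda = h / (m * v)
= 6.626e-34 / (6.6942e-27 * 3.6204e+06)
= 6.626e-34 / 2.4236e-20
= 2.7340e-14 m

2.7340e-14


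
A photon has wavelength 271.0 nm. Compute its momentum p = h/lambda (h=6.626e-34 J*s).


p = h / lambda
= 6.626e-34 / (271.0e-9)
= 6.626e-34 / 2.7100e-07
= 2.4450e-27 kg*m/s

2.4450e-27


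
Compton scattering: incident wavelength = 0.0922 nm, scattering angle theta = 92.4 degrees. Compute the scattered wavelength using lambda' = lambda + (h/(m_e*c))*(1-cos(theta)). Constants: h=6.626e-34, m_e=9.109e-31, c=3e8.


Compton wavelength: h/(m_e*c) = 2.4247e-12 m
d_lambda = 2.4247e-12 * (1 - cos(92.4 deg))
= 2.4247e-12 * 1.041876
= 2.5262e-12 m = 0.002526 nm
lambda' = 0.0922 + 0.002526
= 0.094726 nm

0.094726


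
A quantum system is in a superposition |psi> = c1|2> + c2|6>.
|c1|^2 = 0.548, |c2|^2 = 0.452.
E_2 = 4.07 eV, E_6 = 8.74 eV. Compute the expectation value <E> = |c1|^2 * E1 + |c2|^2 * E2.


<E> = |c1|^2 * E1 + |c2|^2 * E2
= 0.548 * 4.07 + 0.452 * 8.74
= 2.2304 + 3.9505
= 6.1808 eV

6.1808


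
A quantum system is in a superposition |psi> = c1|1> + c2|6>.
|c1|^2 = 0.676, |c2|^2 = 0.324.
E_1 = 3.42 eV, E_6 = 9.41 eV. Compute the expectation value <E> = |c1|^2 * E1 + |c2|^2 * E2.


<E> = |c1|^2 * E1 + |c2|^2 * E2
= 0.676 * 3.42 + 0.324 * 9.41
= 2.3119 + 3.0488
= 5.3608 eV

5.3608


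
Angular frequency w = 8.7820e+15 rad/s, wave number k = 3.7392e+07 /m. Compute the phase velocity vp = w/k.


vp = w / k
= 8.7820e+15 / 3.7392e+07
= 2.3486e+08 m/s

2.3486e+08


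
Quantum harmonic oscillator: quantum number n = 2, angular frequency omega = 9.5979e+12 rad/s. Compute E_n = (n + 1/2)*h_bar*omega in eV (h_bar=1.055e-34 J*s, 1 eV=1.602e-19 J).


E = (n + 1/2) * h_bar * omega
= (2 + 0.5) * 1.055e-34 * 9.5979e+12
= 2.5 * 1.0126e-21
= 2.5314e-21 J
= 0.0158 eV

0.0158


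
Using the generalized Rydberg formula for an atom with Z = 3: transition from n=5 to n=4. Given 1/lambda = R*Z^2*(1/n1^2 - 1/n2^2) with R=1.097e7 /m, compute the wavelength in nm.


1/lambda = R * Z^2 * (1/n1^2 - 1/n2^2)
= 1.097e7 * 3^2 * (1/4^2 - 1/5^2)
= 1.097e7 * 9 * (0.0625 - 0.04)
= 2.2214e+06 /m
lambda = 1 / 2.2214e+06
= 450.1615 nm

450.1615


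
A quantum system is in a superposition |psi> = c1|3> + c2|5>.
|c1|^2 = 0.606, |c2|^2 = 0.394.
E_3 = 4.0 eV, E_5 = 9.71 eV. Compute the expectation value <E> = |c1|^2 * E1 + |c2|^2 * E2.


<E> = |c1|^2 * E1 + |c2|^2 * E2
= 0.606 * 4.0 + 0.394 * 9.71
= 2.424 + 3.8257
= 6.2497 eV

6.2497


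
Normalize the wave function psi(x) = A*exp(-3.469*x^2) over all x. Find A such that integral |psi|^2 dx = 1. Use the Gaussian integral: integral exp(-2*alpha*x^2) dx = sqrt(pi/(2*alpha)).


integral |psi|^2 dx = A^2 * sqrt(pi/(2*alpha)) = 1
A^2 = sqrt(2*alpha/pi)
= sqrt(2 * 3.469 / pi)
= 1.48608
A = sqrt(1.48608)
= 1.219

1.219


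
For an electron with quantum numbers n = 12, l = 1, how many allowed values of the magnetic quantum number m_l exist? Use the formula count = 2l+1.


m_l ranges from -l to +l in integer steps
So m_l goes from -1 to +1
Count = 2l + 1 = 2*1 + 1
= 3

3


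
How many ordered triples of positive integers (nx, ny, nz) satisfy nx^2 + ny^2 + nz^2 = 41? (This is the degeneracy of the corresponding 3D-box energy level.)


Enumerate all (nx, ny, nz) with nx^2 + ny^2 + nz^2 = 41:
(1,2,6)
(1,6,2)
(2,1,6)
(2,6,1)
(3,4,4)
(4,3,4)
(4,4,3)
(6,1,2)
(6,2,1)
Total degeneracy = 9

9


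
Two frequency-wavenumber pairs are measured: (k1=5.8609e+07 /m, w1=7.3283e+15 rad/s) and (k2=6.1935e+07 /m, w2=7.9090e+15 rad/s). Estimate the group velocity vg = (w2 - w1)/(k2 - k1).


vg = (w2 - w1) / (k2 - k1)
= (7.9090e+15 - 7.3283e+15) / (6.1935e+07 - 5.8609e+07)
= 5.8070e+14 / 3.3260e+06
= 1.7459e+08 m/s

1.7459e+08


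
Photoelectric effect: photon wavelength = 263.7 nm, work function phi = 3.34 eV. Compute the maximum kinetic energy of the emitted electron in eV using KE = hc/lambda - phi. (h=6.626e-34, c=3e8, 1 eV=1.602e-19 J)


E_photon = hc / lambda
= (6.626e-34)(3e8) / (263.7e-9)
= 7.5381e-19 J
= 4.7054 eV
KE = E_photon - phi
= 4.7054 - 3.34
= 1.3654 eV

1.3654


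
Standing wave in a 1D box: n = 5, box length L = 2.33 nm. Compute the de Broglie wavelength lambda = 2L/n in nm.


lambda = 2L / n
= 2 * 2.33 / 5
= 4.66 / 5
= 0.932 nm

0.932


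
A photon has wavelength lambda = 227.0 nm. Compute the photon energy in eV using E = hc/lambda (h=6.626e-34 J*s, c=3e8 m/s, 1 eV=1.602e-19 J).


E = hc / lambda
= (6.626e-34)(3e8) / (227.0e-9)
= 1.9878e-25 / 2.2700e-07
= 8.7568e-19 J
Converting to eV: 8.7568e-19 / 1.602e-19
= 5.4662 eV

5.4662


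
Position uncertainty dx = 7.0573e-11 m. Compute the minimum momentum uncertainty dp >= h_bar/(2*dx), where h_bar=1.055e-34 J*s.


dp = h_bar / (2 * dx)
= 1.055e-34 / (2 * 7.0573e-11)
= 1.055e-34 / 1.4115e-10
= 7.4745e-25 kg*m/s

7.4745e-25


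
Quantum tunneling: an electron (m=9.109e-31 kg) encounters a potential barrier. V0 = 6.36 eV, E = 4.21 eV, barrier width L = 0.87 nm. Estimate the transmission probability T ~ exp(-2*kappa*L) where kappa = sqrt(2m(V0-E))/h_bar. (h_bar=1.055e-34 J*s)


V0 - E = 2.15 eV = 3.4443e-19 J
kappa = sqrt(2 * m * (V0-E)) / h_bar
= sqrt(2 * 9.109e-31 * 3.4443e-19) / 1.055e-34
= 7.5084e+09 /m
2*kappa*L = 2 * 7.5084e+09 * 0.87e-9
= 13.0646
T = exp(-13.0646) = 2.118833e-06

2.118833e-06


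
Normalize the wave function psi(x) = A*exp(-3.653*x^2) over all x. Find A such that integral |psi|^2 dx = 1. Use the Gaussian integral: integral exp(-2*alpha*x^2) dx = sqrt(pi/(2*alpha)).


integral |psi|^2 dx = A^2 * sqrt(pi/(2*alpha)) = 1
A^2 = sqrt(2*alpha/pi)
= sqrt(2 * 3.653 / pi)
= 1.524983
A = sqrt(1.524983)
= 1.2349

1.2349


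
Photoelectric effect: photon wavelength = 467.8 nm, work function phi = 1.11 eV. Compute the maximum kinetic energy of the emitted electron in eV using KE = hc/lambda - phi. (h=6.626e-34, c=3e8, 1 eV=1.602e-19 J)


E_photon = hc / lambda
= (6.626e-34)(3e8) / (467.8e-9)
= 4.2493e-19 J
= 2.6525 eV
KE = E_photon - phi
= 2.6525 - 1.11
= 1.5425 eV

1.5425


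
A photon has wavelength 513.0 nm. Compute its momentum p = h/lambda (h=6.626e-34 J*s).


p = h / lambda
= 6.626e-34 / (513.0e-9)
= 6.626e-34 / 5.1300e-07
= 1.2916e-27 kg*m/s

1.2916e-27


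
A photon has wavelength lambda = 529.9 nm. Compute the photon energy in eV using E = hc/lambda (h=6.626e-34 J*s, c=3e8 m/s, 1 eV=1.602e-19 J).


E = hc / lambda
= (6.626e-34)(3e8) / (529.9e-9)
= 1.9878e-25 / 5.2990e-07
= 3.7513e-19 J
Converting to eV: 3.7513e-19 / 1.602e-19
= 2.3416 eV

2.3416


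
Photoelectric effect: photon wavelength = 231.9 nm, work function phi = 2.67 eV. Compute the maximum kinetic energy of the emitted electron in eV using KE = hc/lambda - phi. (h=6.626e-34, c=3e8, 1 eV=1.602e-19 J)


E_photon = hc / lambda
= (6.626e-34)(3e8) / (231.9e-9)
= 8.5718e-19 J
= 5.3507 eV
KE = E_photon - phi
= 5.3507 - 2.67
= 2.6807 eV

2.6807


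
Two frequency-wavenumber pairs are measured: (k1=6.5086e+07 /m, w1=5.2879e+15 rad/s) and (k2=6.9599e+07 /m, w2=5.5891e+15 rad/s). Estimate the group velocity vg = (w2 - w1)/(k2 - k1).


vg = (w2 - w1) / (k2 - k1)
= (5.5891e+15 - 5.2879e+15) / (6.9599e+07 - 6.5086e+07)
= 3.0120e+14 / 4.5130e+06
= 6.6741e+07 m/s

6.6741e+07


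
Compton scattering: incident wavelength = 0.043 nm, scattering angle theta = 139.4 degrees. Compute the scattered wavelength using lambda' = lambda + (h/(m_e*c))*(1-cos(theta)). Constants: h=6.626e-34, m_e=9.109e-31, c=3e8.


Compton wavelength: h/(m_e*c) = 2.4247e-12 m
d_lambda = 2.4247e-12 * (1 - cos(139.4 deg))
= 2.4247e-12 * 1.759271
= 4.2657e-12 m = 0.004266 nm
lambda' = 0.043 + 0.004266
= 0.047266 nm

0.047266


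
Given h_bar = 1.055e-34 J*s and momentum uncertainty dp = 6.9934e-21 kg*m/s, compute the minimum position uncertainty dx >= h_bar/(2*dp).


dx = h_bar / (2 * dp)
= 1.055e-34 / (2 * 6.9934e-21)
= 1.055e-34 / 1.3987e-20
= 7.5428e-15 m

7.5428e-15


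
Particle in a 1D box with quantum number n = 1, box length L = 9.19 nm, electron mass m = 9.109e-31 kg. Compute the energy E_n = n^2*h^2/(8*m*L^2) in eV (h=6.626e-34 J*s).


E = n^2 * h^2 / (8 * m * L^2)
= 1^2 * (6.626e-34)^2 / (8 * 9.109e-31 * (9.19e-9)^2)
= 1 * 4.3904e-67 / (8 * 9.109e-31 * 8.4456e-17)
= 7.1336e-22 J
= 0.0045 eV

0.0045


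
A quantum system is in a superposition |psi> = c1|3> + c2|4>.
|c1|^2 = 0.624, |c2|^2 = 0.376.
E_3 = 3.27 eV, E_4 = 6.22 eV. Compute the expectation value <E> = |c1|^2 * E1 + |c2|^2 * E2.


<E> = |c1|^2 * E1 + |c2|^2 * E2
= 0.624 * 3.27 + 0.376 * 6.22
= 2.0405 + 2.3387
= 4.3792 eV

4.3792


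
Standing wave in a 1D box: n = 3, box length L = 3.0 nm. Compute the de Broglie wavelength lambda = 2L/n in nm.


lambda = 2L / n
= 2 * 3.0 / 3
= 6.0 / 3
= 2.0 nm

2.0


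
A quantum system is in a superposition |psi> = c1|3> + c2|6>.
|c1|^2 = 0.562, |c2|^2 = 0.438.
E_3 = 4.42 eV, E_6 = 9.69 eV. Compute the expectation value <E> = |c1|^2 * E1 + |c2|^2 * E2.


<E> = |c1|^2 * E1 + |c2|^2 * E2
= 0.562 * 4.42 + 0.438 * 9.69
= 2.484 + 4.2442
= 6.7283 eV

6.7283


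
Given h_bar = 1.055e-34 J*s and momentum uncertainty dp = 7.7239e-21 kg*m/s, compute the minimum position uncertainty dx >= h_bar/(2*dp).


dx = h_bar / (2 * dp)
= 1.055e-34 / (2 * 7.7239e-21)
= 1.055e-34 / 1.5448e-20
= 6.8295e-15 m

6.8295e-15


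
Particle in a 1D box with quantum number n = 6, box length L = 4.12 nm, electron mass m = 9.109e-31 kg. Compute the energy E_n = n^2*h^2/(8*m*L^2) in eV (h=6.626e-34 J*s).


E = n^2 * h^2 / (8 * m * L^2)
= 6^2 * (6.626e-34)^2 / (8 * 9.109e-31 * (4.12e-9)^2)
= 36 * 4.3904e-67 / (8 * 9.109e-31 * 1.6974e-17)
= 1.2778e-19 J
= 0.7976 eV

0.7976


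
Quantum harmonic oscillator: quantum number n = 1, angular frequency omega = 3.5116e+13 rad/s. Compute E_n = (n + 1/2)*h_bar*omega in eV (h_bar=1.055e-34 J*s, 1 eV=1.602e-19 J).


E = (n + 1/2) * h_bar * omega
= (1 + 0.5) * 1.055e-34 * 3.5116e+13
= 1.5 * 3.7047e-21
= 5.5571e-21 J
= 0.0347 eV

0.0347


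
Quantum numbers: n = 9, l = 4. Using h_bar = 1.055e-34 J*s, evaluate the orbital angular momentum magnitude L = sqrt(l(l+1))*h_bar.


L = sqrt(l*(l+1)) * h_bar
= sqrt(4 * 5) * 1.055e-34
= sqrt(20) * 1.055e-34
= 4.4721 * 1.055e-34
= 4.7181e-34 J*s

4.7181e-34


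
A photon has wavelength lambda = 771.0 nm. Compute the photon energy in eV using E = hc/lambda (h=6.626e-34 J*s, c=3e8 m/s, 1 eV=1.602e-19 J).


E = hc / lambda
= (6.626e-34)(3e8) / (771.0e-9)
= 1.9878e-25 / 7.7100e-07
= 2.5782e-19 J
Converting to eV: 2.5782e-19 / 1.602e-19
= 1.6094 eV

1.6094


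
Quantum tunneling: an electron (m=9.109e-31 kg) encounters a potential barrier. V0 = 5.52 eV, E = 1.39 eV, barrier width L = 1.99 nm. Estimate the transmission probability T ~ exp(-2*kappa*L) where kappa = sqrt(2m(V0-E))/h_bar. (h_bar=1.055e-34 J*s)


V0 - E = 4.13 eV = 6.6163e-19 J
kappa = sqrt(2 * m * (V0-E)) / h_bar
= sqrt(2 * 9.109e-31 * 6.6163e-19) / 1.055e-34
= 1.0406e+10 /m
2*kappa*L = 2 * 1.0406e+10 * 1.99e-9
= 41.4178
T = exp(-41.4178) = 1.029127e-18

1.029127e-18


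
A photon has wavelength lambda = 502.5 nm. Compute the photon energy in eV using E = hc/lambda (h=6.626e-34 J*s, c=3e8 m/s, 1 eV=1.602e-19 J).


E = hc / lambda
= (6.626e-34)(3e8) / (502.5e-9)
= 1.9878e-25 / 5.0250e-07
= 3.9558e-19 J
Converting to eV: 3.9558e-19 / 1.602e-19
= 2.4693 eV

2.4693


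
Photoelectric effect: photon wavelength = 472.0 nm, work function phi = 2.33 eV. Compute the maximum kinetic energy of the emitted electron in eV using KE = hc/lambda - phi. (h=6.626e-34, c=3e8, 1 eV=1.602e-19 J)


E_photon = hc / lambda
= (6.626e-34)(3e8) / (472.0e-9)
= 4.2114e-19 J
= 2.6289 eV
KE = E_photon - phi
= 2.6289 - 2.33
= 0.2989 eV

0.2989


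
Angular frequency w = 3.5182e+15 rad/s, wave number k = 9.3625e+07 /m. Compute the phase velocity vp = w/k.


vp = w / k
= 3.5182e+15 / 9.3625e+07
= 3.7578e+07 m/s

3.7578e+07


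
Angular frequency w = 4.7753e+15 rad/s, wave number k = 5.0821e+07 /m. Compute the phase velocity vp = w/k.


vp = w / k
= 4.7753e+15 / 5.0821e+07
= 9.3963e+07 m/s

9.3963e+07


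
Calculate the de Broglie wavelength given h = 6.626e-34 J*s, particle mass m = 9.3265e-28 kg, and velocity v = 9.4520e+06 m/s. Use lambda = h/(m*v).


lambda = h / (m * v)
= 6.626e-34 / (9.3265e-28 * 9.4520e+06)
= 6.626e-34 / 8.8154e-21
= 7.5164e-14 m

7.5164e-14


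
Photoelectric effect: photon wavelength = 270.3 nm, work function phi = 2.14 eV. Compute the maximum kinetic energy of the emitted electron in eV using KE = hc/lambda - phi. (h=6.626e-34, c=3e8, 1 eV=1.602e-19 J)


E_photon = hc / lambda
= (6.626e-34)(3e8) / (270.3e-9)
= 7.3541e-19 J
= 4.5905 eV
KE = E_photon - phi
= 4.5905 - 2.14
= 2.4505 eV

2.4505


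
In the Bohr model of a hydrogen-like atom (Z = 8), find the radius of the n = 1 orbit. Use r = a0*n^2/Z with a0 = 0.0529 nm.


r = a0 * n^2 / Z
= 0.0529 * 1^2 / 8
= 0.0529 * 1 / 8
= 0.0066 nm

0.0066


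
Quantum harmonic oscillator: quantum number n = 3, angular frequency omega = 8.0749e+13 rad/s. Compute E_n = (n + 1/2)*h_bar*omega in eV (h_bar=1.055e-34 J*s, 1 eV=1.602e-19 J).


E = (n + 1/2) * h_bar * omega
= (3 + 0.5) * 1.055e-34 * 8.0749e+13
= 3.5 * 8.5190e-21
= 2.9817e-20 J
= 0.1861 eV

0.1861


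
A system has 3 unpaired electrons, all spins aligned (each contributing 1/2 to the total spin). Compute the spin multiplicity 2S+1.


Total spin S = N * (1/2) = 3 * 0.5 = 1.5
Spin multiplicity = 2S + 1
= 2 * 1.5 + 1
= 4

4


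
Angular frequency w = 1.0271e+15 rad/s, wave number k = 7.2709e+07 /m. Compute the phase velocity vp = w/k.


vp = w / k
= 1.0271e+15 / 7.2709e+07
= 1.4126e+07 m/s

1.4126e+07


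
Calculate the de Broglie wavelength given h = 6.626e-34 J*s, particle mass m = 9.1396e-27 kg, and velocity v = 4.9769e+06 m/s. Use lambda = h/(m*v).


lambda = h / (m * v)
= 6.626e-34 / (9.1396e-27 * 4.9769e+06)
= 6.626e-34 / 4.5487e-20
= 1.4567e-14 m

1.4567e-14


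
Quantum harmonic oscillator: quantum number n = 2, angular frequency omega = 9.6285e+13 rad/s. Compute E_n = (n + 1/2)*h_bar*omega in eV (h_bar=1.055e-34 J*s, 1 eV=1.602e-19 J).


E = (n + 1/2) * h_bar * omega
= (2 + 0.5) * 1.055e-34 * 9.6285e+13
= 2.5 * 1.0158e-20
= 2.5395e-20 J
= 0.1585 eV

0.1585


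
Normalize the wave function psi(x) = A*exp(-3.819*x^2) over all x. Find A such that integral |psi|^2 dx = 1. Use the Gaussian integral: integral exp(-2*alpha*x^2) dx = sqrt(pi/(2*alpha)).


integral |psi|^2 dx = A^2 * sqrt(pi/(2*alpha)) = 1
A^2 = sqrt(2*alpha/pi)
= sqrt(2 * 3.819 / pi)
= 1.559247
A = sqrt(1.559247)
= 1.2487

1.2487


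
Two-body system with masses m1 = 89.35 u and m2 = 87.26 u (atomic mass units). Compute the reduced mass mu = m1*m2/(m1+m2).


mu = m1 * m2 / (m1 + m2)
= 89.35 * 87.26 / (89.35 + 87.26)
= 7796.681 / 176.61
= 44.1463 u

44.1463


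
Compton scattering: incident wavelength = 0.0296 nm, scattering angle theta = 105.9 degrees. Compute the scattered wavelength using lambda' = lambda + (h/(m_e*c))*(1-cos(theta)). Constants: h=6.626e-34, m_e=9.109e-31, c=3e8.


Compton wavelength: h/(m_e*c) = 2.4247e-12 m
d_lambda = 2.4247e-12 * (1 - cos(105.9 deg))
= 2.4247e-12 * 1.273959
= 3.0890e-12 m = 0.003089 nm
lambda' = 0.0296 + 0.003089
= 0.032689 nm

0.032689


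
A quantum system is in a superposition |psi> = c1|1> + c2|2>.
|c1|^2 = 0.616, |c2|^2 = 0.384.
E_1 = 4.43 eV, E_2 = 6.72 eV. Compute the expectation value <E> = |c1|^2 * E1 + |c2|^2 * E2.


<E> = |c1|^2 * E1 + |c2|^2 * E2
= 0.616 * 4.43 + 0.384 * 6.72
= 2.7289 + 2.5805
= 5.3094 eV

5.3094


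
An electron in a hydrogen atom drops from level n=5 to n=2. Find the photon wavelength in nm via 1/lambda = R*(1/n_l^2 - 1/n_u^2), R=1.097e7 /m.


1/lambda = R * (1/n_l^2 - 1/n_u^2)
= 1.097e7 * (1/2^2 - 1/5^2)
= 1.097e7 * (0.25 - 0.04)
= 1.097e7 * 0.21
= 2.3037e+06 /m
lambda = 1 / 2.3037e+06 = 434.0843 nm

434.0843


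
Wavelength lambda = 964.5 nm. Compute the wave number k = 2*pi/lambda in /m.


k = 2 * pi / lambda
= 6.2832 / (964.5e-9)
= 6.2832 / 9.6450e-07
= 6.5144e+06 /m

6.5144e+06


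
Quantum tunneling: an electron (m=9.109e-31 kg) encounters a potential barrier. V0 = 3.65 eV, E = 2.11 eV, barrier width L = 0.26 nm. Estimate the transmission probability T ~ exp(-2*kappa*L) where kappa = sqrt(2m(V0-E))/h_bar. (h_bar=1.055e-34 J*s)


V0 - E = 1.54 eV = 2.4671e-19 J
kappa = sqrt(2 * m * (V0-E)) / h_bar
= sqrt(2 * 9.109e-31 * 2.4671e-19) / 1.055e-34
= 6.3546e+09 /m
2*kappa*L = 2 * 6.3546e+09 * 0.26e-9
= 3.3044
T = exp(-3.3044) = 3.672117e-02

3.672117e-02


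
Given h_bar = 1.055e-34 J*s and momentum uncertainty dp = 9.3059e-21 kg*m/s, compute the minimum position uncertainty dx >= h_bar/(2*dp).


dx = h_bar / (2 * dp)
= 1.055e-34 / (2 * 9.3059e-21)
= 1.055e-34 / 1.8612e-20
= 5.6684e-15 m

5.6684e-15


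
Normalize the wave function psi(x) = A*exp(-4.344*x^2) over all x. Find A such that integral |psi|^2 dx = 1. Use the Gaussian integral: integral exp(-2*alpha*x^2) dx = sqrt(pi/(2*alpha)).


integral |psi|^2 dx = A^2 * sqrt(pi/(2*alpha)) = 1
A^2 = sqrt(2*alpha/pi)
= sqrt(2 * 4.344 / pi)
= 1.662972
A = sqrt(1.662972)
= 1.2896

1.2896


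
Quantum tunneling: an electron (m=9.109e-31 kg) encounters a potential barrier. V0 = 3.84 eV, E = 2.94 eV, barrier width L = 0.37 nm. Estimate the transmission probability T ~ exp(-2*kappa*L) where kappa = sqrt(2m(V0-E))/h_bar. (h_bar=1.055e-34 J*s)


V0 - E = 0.9 eV = 1.4418e-19 J
kappa = sqrt(2 * m * (V0-E)) / h_bar
= sqrt(2 * 9.109e-31 * 1.4418e-19) / 1.055e-34
= 4.8579e+09 /m
2*kappa*L = 2 * 4.8579e+09 * 0.37e-9
= 3.5949
T = exp(-3.5949) = 2.746450e-02

2.746450e-02


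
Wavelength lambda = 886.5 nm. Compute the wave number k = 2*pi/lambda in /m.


k = 2 * pi / lambda
= 6.2832 / (886.5e-9)
= 6.2832 / 8.8650e-07
= 7.0876e+06 /m

7.0876e+06


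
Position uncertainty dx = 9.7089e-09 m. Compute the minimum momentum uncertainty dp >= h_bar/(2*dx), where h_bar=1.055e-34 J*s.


dp = h_bar / (2 * dx)
= 1.055e-34 / (2 * 9.7089e-09)
= 1.055e-34 / 1.9418e-08
= 5.4332e-27 kg*m/s

5.4332e-27


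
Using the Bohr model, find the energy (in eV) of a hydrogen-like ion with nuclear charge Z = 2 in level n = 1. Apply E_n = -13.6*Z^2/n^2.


E_n = -13.6 * Z^2 / n^2
= -13.6 * 2^2 / 1^2
= -13.6 * 4 / 1
= -54.4 eV

-54.4


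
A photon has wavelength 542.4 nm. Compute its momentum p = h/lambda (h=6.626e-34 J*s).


p = h / lambda
= 6.626e-34 / (542.4e-9)
= 6.626e-34 / 5.4240e-07
= 1.2216e-27 kg*m/s

1.2216e-27


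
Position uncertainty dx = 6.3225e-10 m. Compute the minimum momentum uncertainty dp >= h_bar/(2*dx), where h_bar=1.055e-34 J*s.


dp = h_bar / (2 * dx)
= 1.055e-34 / (2 * 6.3225e-10)
= 1.055e-34 / 1.2645e-09
= 8.3432e-26 kg*m/s

8.3432e-26


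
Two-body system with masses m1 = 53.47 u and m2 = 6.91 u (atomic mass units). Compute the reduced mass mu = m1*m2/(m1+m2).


mu = m1 * m2 / (m1 + m2)
= 53.47 * 6.91 / (53.47 + 6.91)
= 369.4777 / 60.38
= 6.1192 u

6.1192


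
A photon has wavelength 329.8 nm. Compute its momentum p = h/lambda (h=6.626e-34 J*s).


p = h / lambda
= 6.626e-34 / (329.8e-9)
= 6.626e-34 / 3.2980e-07
= 2.0091e-27 kg*m/s

2.0091e-27


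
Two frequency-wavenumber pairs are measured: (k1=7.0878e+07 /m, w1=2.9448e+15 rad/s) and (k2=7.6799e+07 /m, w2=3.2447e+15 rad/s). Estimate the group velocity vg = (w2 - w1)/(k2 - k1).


vg = (w2 - w1) / (k2 - k1)
= (3.2447e+15 - 2.9448e+15) / (7.6799e+07 - 7.0878e+07)
= 2.9990e+14 / 5.9210e+06
= 5.0650e+07 m/s

5.0650e+07


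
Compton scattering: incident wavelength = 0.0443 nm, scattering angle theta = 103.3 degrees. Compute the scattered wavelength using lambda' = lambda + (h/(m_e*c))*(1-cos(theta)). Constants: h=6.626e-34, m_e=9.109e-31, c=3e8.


Compton wavelength: h/(m_e*c) = 2.4247e-12 m
d_lambda = 2.4247e-12 * (1 - cos(103.3 deg))
= 2.4247e-12 * 1.23005
= 2.9825e-12 m = 0.002983 nm
lambda' = 0.0443 + 0.002983
= 0.047283 nm

0.047283


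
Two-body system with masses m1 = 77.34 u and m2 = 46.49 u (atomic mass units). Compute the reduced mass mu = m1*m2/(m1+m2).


mu = m1 * m2 / (m1 + m2)
= 77.34 * 46.49 / (77.34 + 46.49)
= 3595.5366 / 123.83
= 29.0361 u

29.0361


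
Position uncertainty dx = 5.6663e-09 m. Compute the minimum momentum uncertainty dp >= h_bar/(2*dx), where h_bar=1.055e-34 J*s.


dp = h_bar / (2 * dx)
= 1.055e-34 / (2 * 5.6663e-09)
= 1.055e-34 / 1.1333e-08
= 9.3094e-27 kg*m/s

9.3094e-27


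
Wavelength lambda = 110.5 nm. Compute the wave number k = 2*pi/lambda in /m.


k = 2 * pi / lambda
= 6.2832 / (110.5e-9)
= 6.2832 / 1.1050e-07
= 5.6861e+07 /m

5.6861e+07


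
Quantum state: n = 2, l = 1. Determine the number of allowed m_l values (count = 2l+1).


m_l ranges from -l to +l in integer steps
So m_l goes from -1 to +1
Count = 2l + 1 = 2*1 + 1
= 3

3


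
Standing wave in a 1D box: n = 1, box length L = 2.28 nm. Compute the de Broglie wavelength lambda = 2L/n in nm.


lambda = 2L / n
= 2 * 2.28 / 1
= 4.56 / 1
= 4.56 nm

4.56


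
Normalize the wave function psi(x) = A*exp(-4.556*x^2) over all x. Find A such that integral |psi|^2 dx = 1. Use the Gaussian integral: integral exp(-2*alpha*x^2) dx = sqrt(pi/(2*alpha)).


integral |psi|^2 dx = A^2 * sqrt(pi/(2*alpha)) = 1
A^2 = sqrt(2*alpha/pi)
= sqrt(2 * 4.556 / pi)
= 1.703068
A = sqrt(1.703068)
= 1.305

1.305


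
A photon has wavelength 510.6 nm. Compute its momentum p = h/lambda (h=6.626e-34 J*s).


p = h / lambda
= 6.626e-34 / (510.6e-9)
= 6.626e-34 / 5.1060e-07
= 1.2977e-27 kg*m/s

1.2977e-27


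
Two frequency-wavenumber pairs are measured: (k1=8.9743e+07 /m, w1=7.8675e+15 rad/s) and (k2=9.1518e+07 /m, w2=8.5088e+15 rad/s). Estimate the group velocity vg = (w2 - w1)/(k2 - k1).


vg = (w2 - w1) / (k2 - k1)
= (8.5088e+15 - 7.8675e+15) / (9.1518e+07 - 8.9743e+07)
= 6.4130e+14 / 1.7750e+06
= 3.6130e+08 m/s

3.6130e+08


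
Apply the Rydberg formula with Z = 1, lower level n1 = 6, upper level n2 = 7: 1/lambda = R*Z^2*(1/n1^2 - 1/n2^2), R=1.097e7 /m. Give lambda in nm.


1/lambda = R * Z^2 * (1/n1^2 - 1/n2^2)
= 1.097e7 * 1^2 * (1/6^2 - 1/7^2)
= 1.097e7 * 1 * (0.027778 - 0.020408)
= 8.0845e+04 /m
lambda = 1 / 8.0845e+04
= 12369.3991 nm

12369.3991


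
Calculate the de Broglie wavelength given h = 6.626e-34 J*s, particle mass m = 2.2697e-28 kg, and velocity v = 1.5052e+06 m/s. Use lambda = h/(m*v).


lambda = h / (m * v)
= 6.626e-34 / (2.2697e-28 * 1.5052e+06)
= 6.626e-34 / 3.4164e-22
= 1.9395e-12 m

1.9395e-12


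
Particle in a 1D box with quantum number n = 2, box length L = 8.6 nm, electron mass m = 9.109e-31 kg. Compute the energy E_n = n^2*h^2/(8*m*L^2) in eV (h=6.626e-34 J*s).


E = n^2 * h^2 / (8 * m * L^2)
= 2^2 * (6.626e-34)^2 / (8 * 9.109e-31 * (8.6e-9)^2)
= 4 * 4.3904e-67 / (8 * 9.109e-31 * 7.3960e-17)
= 3.2584e-21 J
= 0.0203 eV

0.0203


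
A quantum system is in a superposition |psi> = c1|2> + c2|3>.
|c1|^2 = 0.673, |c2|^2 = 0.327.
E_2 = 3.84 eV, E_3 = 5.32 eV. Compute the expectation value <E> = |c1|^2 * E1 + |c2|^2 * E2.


<E> = |c1|^2 * E1 + |c2|^2 * E2
= 0.673 * 3.84 + 0.327 * 5.32
= 2.5843 + 1.7396
= 4.324 eV

4.324


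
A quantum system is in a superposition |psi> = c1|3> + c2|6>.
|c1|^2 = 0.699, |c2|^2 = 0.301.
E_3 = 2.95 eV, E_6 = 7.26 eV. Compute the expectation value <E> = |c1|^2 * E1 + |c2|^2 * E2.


<E> = |c1|^2 * E1 + |c2|^2 * E2
= 0.699 * 2.95 + 0.301 * 7.26
= 2.0621 + 2.1853
= 4.2473 eV

4.2473


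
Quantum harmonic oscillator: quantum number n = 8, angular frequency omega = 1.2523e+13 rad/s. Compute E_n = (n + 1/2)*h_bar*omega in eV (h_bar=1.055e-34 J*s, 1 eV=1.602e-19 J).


E = (n + 1/2) * h_bar * omega
= (8 + 0.5) * 1.055e-34 * 1.2523e+13
= 8.5 * 1.3212e-21
= 1.1230e-20 J
= 0.0701 eV

0.0701


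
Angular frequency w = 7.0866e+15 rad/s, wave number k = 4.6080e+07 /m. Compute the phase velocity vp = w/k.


vp = w / k
= 7.0866e+15 / 4.6080e+07
= 1.5379e+08 m/s

1.5379e+08


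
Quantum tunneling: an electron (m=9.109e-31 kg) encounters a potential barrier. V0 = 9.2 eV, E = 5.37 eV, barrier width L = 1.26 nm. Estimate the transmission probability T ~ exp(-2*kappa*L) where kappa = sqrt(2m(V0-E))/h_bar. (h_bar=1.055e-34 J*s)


V0 - E = 3.83 eV = 6.1357e-19 J
kappa = sqrt(2 * m * (V0-E)) / h_bar
= sqrt(2 * 9.109e-31 * 6.1357e-19) / 1.055e-34
= 1.0021e+10 /m
2*kappa*L = 2 * 1.0021e+10 * 1.26e-9
= 25.2539
T = exp(-25.2539) = 1.077346e-11

1.077346e-11


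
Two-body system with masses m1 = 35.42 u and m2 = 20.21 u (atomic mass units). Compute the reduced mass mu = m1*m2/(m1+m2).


mu = m1 * m2 / (m1 + m2)
= 35.42 * 20.21 / (35.42 + 20.21)
= 715.8382 / 55.63
= 12.8678 u

12.8678


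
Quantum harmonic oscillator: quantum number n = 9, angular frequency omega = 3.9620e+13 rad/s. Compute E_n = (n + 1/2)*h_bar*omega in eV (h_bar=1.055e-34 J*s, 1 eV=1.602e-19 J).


E = (n + 1/2) * h_bar * omega
= (9 + 0.5) * 1.055e-34 * 3.9620e+13
= 9.5 * 4.1799e-21
= 3.9709e-20 J
= 0.2479 eV

0.2479


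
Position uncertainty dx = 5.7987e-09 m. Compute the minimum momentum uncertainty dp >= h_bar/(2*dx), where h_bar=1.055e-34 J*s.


dp = h_bar / (2 * dx)
= 1.055e-34 / (2 * 5.7987e-09)
= 1.055e-34 / 1.1597e-08
= 9.0969e-27 kg*m/s

9.0969e-27


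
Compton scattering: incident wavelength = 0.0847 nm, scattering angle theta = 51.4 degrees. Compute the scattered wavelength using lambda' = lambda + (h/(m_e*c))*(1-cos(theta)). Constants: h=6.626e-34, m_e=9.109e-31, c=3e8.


Compton wavelength: h/(m_e*c) = 2.4247e-12 m
d_lambda = 2.4247e-12 * (1 - cos(51.4 deg))
= 2.4247e-12 * 0.37612
= 9.1198e-13 m = 0.000912 nm
lambda' = 0.0847 + 0.000912
= 0.085612 nm

0.085612


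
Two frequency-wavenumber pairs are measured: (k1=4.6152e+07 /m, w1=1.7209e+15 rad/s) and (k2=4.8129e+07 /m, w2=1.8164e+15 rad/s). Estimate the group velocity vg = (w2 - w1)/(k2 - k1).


vg = (w2 - w1) / (k2 - k1)
= (1.8164e+15 - 1.7209e+15) / (4.8129e+07 - 4.6152e+07)
= 9.5500e+13 / 1.9770e+06
= 4.8306e+07 m/s

4.8306e+07


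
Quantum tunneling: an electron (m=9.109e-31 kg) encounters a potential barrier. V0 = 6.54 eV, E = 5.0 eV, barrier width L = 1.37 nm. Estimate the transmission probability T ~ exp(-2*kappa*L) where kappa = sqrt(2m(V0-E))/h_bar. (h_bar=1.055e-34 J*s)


V0 - E = 1.54 eV = 2.4671e-19 J
kappa = sqrt(2 * m * (V0-E)) / h_bar
= sqrt(2 * 9.109e-31 * 2.4671e-19) / 1.055e-34
= 6.3546e+09 /m
2*kappa*L = 2 * 6.3546e+09 * 1.37e-9
= 17.4117
T = exp(-17.4117) = 2.742926e-08

2.742926e-08


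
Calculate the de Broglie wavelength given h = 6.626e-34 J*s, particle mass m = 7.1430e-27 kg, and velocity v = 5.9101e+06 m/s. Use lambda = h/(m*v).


lambda = h / (m * v)
= 6.626e-34 / (7.1430e-27 * 5.9101e+06)
= 6.626e-34 / 4.2216e-20
= 1.5696e-14 m

1.5696e-14


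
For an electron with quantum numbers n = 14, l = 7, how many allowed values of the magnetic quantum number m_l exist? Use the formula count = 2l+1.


m_l ranges from -l to +l in integer steps
So m_l goes from -7 to +7
Count = 2l + 1 = 2*7 + 1
= 15

15


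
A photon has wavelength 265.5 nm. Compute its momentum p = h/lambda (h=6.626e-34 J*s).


p = h / lambda
= 6.626e-34 / (265.5e-9)
= 6.626e-34 / 2.6550e-07
= 2.4957e-27 kg*m/s

2.4957e-27


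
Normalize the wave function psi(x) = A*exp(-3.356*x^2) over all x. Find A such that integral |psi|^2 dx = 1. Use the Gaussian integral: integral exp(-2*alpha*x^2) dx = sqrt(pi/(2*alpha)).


integral |psi|^2 dx = A^2 * sqrt(pi/(2*alpha)) = 1
A^2 = sqrt(2*alpha/pi)
= sqrt(2 * 3.356 / pi)
= 1.461676
A = sqrt(1.461676)
= 1.209

1.209


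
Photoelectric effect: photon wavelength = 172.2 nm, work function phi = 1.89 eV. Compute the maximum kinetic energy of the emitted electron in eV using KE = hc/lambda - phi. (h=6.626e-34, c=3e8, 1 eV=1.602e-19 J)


E_photon = hc / lambda
= (6.626e-34)(3e8) / (172.2e-9)
= 1.1544e-18 J
= 7.2057 eV
KE = E_photon - phi
= 7.2057 - 1.89
= 5.3157 eV

5.3157


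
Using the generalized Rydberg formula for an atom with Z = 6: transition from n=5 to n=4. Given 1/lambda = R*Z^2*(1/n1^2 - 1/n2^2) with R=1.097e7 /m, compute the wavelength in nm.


1/lambda = R * Z^2 * (1/n1^2 - 1/n2^2)
= 1.097e7 * 6^2 * (1/4^2 - 1/5^2)
= 1.097e7 * 36 * (0.0625 - 0.04)
= 8.8857e+06 /m
lambda = 1 / 8.8857e+06
= 112.5404 nm

112.5404


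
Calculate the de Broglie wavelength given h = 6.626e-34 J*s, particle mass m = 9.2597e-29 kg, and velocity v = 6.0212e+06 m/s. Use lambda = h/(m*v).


lambda = h / (m * v)
= 6.626e-34 / (9.2597e-29 * 6.0212e+06)
= 6.626e-34 / 5.5755e-22
= 1.1884e-12 m

1.1884e-12


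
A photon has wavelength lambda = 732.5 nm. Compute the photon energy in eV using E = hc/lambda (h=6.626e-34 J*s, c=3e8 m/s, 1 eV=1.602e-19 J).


E = hc / lambda
= (6.626e-34)(3e8) / (732.5e-9)
= 1.9878e-25 / 7.3250e-07
= 2.7137e-19 J
Converting to eV: 2.7137e-19 / 1.602e-19
= 1.694 eV

1.694


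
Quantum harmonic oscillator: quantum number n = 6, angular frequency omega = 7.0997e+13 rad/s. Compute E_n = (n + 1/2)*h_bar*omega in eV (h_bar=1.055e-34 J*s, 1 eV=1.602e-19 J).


E = (n + 1/2) * h_bar * omega
= (6 + 0.5) * 1.055e-34 * 7.0997e+13
= 6.5 * 7.4902e-21
= 4.8686e-20 J
= 0.3039 eV

0.3039


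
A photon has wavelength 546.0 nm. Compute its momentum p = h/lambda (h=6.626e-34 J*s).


p = h / lambda
= 6.626e-34 / (546.0e-9)
= 6.626e-34 / 5.4600e-07
= 1.2136e-27 kg*m/s

1.2136e-27


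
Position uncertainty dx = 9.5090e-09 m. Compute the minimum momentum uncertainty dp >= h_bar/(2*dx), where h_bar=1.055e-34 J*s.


dp = h_bar / (2 * dx)
= 1.055e-34 / (2 * 9.5090e-09)
= 1.055e-34 / 1.9018e-08
= 5.5474e-27 kg*m/s

5.5474e-27


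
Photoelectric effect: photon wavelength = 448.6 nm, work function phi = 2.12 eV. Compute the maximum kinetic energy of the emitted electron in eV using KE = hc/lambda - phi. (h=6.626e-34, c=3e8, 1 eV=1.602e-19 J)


E_photon = hc / lambda
= (6.626e-34)(3e8) / (448.6e-9)
= 4.4311e-19 J
= 2.766 eV
KE = E_photon - phi
= 2.766 - 2.12
= 0.646 eV

0.646


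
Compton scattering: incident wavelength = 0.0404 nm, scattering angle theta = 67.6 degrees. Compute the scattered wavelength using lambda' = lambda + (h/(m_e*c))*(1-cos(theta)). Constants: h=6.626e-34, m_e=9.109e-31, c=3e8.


Compton wavelength: h/(m_e*c) = 2.4247e-12 m
d_lambda = 2.4247e-12 * (1 - cos(67.6 deg))
= 2.4247e-12 * 0.61893
= 1.5007e-12 m = 0.001501 nm
lambda' = 0.0404 + 0.001501
= 0.041901 nm

0.041901


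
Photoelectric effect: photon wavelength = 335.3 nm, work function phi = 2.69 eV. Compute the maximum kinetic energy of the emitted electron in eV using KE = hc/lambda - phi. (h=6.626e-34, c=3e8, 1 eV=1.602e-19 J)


E_photon = hc / lambda
= (6.626e-34)(3e8) / (335.3e-9)
= 5.9284e-19 J
= 3.7006 eV
KE = E_photon - phi
= 3.7006 - 2.69
= 1.0106 eV

1.0106


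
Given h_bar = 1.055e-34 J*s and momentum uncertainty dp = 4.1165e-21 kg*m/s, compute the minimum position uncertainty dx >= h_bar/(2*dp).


dx = h_bar / (2 * dp)
= 1.055e-34 / (2 * 4.1165e-21)
= 1.055e-34 / 8.2330e-21
= 1.2814e-14 m

1.2814e-14


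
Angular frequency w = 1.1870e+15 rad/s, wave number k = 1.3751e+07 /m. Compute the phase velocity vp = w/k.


vp = w / k
= 1.1870e+15 / 1.3751e+07
= 8.6321e+07 m/s

8.6321e+07


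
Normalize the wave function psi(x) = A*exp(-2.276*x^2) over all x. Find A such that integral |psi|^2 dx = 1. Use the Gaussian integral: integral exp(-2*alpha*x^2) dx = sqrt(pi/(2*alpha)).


integral |psi|^2 dx = A^2 * sqrt(pi/(2*alpha)) = 1
A^2 = sqrt(2*alpha/pi)
= sqrt(2 * 2.276 / pi)
= 1.203722
A = sqrt(1.203722)
= 1.0971

1.0971


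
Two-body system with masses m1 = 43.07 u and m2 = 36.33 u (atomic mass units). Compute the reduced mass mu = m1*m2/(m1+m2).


mu = m1 * m2 / (m1 + m2)
= 43.07 * 36.33 / (43.07 + 36.33)
= 1564.7331 / 79.4
= 19.707 u

19.707


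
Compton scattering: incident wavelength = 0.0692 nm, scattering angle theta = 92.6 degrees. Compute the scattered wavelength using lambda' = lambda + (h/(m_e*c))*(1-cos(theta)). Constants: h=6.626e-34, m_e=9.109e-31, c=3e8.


Compton wavelength: h/(m_e*c) = 2.4247e-12 m
d_lambda = 2.4247e-12 * (1 - cos(92.6 deg))
= 2.4247e-12 * 1.045363
= 2.5347e-12 m = 0.002535 nm
lambda' = 0.0692 + 0.002535
= 0.071735 nm

0.071735


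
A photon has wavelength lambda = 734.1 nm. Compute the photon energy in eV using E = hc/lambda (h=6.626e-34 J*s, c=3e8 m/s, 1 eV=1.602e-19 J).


E = hc / lambda
= (6.626e-34)(3e8) / (734.1e-9)
= 1.9878e-25 / 7.3410e-07
= 2.7078e-19 J
Converting to eV: 2.7078e-19 / 1.602e-19
= 1.6903 eV

1.6903


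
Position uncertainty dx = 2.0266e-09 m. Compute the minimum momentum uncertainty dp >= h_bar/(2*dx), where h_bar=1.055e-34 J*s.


dp = h_bar / (2 * dx)
= 1.055e-34 / (2 * 2.0266e-09)
= 1.055e-34 / 4.0532e-09
= 2.6029e-26 kg*m/s

2.6029e-26


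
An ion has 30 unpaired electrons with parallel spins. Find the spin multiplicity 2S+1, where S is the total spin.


Total spin S = N * (1/2) = 30 * 0.5 = 15.0
Spin multiplicity = 2S + 1
= 2 * 15.0 + 1
= 31

31


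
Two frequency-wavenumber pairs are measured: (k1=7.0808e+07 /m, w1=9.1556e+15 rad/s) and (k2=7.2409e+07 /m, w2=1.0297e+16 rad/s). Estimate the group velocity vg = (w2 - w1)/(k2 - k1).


vg = (w2 - w1) / (k2 - k1)
= (1.0297e+16 - 9.1556e+15) / (7.2409e+07 - 7.0808e+07)
= 1.1414e+15 / 1.6010e+06
= 7.1293e+08 m/s

7.1293e+08


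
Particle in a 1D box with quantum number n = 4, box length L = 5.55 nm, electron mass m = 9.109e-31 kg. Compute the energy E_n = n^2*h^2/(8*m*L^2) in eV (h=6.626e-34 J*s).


E = n^2 * h^2 / (8 * m * L^2)
= 4^2 * (6.626e-34)^2 / (8 * 9.109e-31 * (5.55e-9)^2)
= 16 * 4.3904e-67 / (8 * 9.109e-31 * 3.0803e-17)
= 3.1295e-20 J
= 0.1954 eV

0.1954


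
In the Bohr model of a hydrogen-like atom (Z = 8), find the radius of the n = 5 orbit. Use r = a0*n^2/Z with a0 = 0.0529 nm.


r = a0 * n^2 / Z
= 0.0529 * 5^2 / 8
= 0.0529 * 25 / 8
= 0.1653 nm

0.1653


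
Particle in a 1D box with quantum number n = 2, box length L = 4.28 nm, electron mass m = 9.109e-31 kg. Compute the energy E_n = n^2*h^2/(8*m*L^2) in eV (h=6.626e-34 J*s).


E = n^2 * h^2 / (8 * m * L^2)
= 2^2 * (6.626e-34)^2 / (8 * 9.109e-31 * (4.28e-9)^2)
= 4 * 4.3904e-67 / (8 * 9.109e-31 * 1.8318e-17)
= 1.3156e-20 J
= 0.0821 eV

0.0821


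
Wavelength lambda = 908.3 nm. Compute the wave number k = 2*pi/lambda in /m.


k = 2 * pi / lambda
= 6.2832 / (908.3e-9)
= 6.2832 / 9.0830e-07
= 6.9175e+06 /m

6.9175e+06


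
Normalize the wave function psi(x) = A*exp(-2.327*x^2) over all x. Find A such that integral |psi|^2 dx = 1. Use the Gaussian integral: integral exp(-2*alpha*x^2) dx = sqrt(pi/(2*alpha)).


integral |psi|^2 dx = A^2 * sqrt(pi/(2*alpha)) = 1
A^2 = sqrt(2*alpha/pi)
= sqrt(2 * 2.327 / pi)
= 1.217134
A = sqrt(1.217134)
= 1.1032

1.1032


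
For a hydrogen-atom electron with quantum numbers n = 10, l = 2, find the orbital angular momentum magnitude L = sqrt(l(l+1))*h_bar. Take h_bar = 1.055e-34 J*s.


L = sqrt(l*(l+1)) * h_bar
= sqrt(2 * 3) * 1.055e-34
= sqrt(6) * 1.055e-34
= 2.4495 * 1.055e-34
= 2.5842e-34 J*s

2.5842e-34
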